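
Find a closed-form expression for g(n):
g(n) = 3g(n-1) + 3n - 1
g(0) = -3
First-order linear with linear forcing.
Homogeneous solution: g_h(n) = A·(3)^n.
Try particular g_p(n) = pn + q. Substituting:
  pn + q = 3(p(n-1) + q) + 3n - 1.
Matching the n-coefficient: p = 3p + 3 ⇒ p = - \frac{3}{2}.
Matching constants: q = -3p + 3q - 1 ⇒ q = - \frac{7}{4}.
General: g(n) = A·(3)^n - \frac{3 n}{2} - \frac{7}{4}.
Apply g(0) = -3: A - \frac{7}{4} = -3 ⇒ A = - \frac{5}{4}.
So g(n) = - \frac{5 \cdot 3^{n}}{4} - \frac{3 n}{2} - \frac{7}{4}.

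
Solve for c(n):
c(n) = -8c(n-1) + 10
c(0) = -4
First-order linear non-homogeneous.
Homogeneous solution: c_h(n) = A·(-8)^n.
Try constant particular solution c_p = K: K = -8K + 10 ⇒ K = \frac{10}{9}.
General: c(n) = A·(-8)^n + \frac{10}{9}.
Apply c(0) = -4: A + \frac{10}{9} = -4 ⇒ A = - \frac{46}{9}.
So c(n) = \frac{10}{9} - \frac{46 \left(-8\right)^{n}}{9}.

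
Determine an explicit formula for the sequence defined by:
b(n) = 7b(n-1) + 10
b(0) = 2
First-order linear non-homogeneous.
Homogeneous solution: b_h(n) = A·(7)^n.
Try constant particular solution b_p = K: K = 7K + 10 ⇒ K = - \frac{5}{3}.
General: b(n) = A·(7)^n - \frac{5}{3}.
Apply b(0) = 2: A - \frac{5}{3} = 2 ⇒ A = \frac{11}{3}.
So b(n) = \frac{11 \cdot 7^{n}}{3} - \frac{5}{3}.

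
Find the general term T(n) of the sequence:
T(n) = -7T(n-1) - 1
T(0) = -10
First-order linear non-homogeneous.
Homogeneous solution: T_h(n) = A·(-7)^n.
Try constant particular solution T_p = K: K = -7K - 1 ⇒ K = - \frac{1}{8}.
General: T(n) = A·(-7)^n - \frac{1}{8}.
Apply T(0) = -10: A - \frac{1}{8} = -10 ⇒ A = - \frac{79}{8}.
So T(n) = - \frac{79 \left(-7\right)^{n}}{8} - \frac{1}{8}.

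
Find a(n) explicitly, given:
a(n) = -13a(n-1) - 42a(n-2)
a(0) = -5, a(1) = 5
Characteristic equation: x² + 13x + 42 = 0, which factors as (x - (-7))(x - (-6)) = 0.
Roots r₁ = -7, r₂ = -6 (distinct).
General solution: a(n) = A·(-7)^n + B·(-6)^n.
From a(0) = -5: A + B = -5.
From a(1) = 5: -7A - 6B = 5.
Solving: A = 25, B = -30.
So a(n) = - 30 \left(-6\right)^{n} + 25 \left(-7\right)^{n}.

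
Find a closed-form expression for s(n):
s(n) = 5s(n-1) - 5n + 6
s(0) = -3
First-order linear with linear forcing.
Homogeneous solution: s_h(n) = A·(5)^n.
Try particular s_p(n) = pn + q. Substituting:
  pn + q = 5(p(n-1) + q) - 5n + 6.
Matching the n-coefficient: p = 5p - 5 ⇒ p = \frac{5}{4}.
Matching constants: q = -5p + 5q + 6 ⇒ q = \frac{1}{16}.
General: s(n) = A·(5)^n + \frac{5 n}{4} + \frac{1}{16}.
Apply s(0) = -3: A + \frac{1}{16} = -3 ⇒ A = - \frac{49}{16}.
So s(n) = - \frac{49 \cdot 5^{n}}{16} + \frac{5 n}{4} + \frac{1}{16}.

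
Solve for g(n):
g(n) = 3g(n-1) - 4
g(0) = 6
First-order linear non-homogeneous.
Homogeneous solution: g_h(n) = A·(3)^n.
Try constant particular solution g_p = K: K = 3K - 4 ⇒ K = 2.
General: g(n) = A·(3)^n + 2.
Apply g(0) = 6: A + 2 = 6 ⇒ A = 4.
So g(n) = 4 \cdot 3^{n} + 2.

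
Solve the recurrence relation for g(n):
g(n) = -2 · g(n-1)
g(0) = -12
Pure geometric recurrence with ratio -2.
By induction g(n) = g(0) · (-2)^n = - 12 \left(-2\right)^{n}.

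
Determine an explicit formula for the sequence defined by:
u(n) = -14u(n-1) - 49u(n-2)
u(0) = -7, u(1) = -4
Characteristic equation: x² + 14x + 49 = 0, which is (x - (-7))².
Repeated root r = -7.
General solution: u(n) = (A + Bn)·(-7)^n.
From u(0) = -7: A = -7.
From u(1) = -4: (A + B)·(-7) = -4 ⇒ B = \frac{53}{7}.
So u(n) = \left(\frac{53 n}{7} - 7\right) \cdot (-7)^n.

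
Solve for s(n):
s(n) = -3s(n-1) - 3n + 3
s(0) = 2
First-order linear with linear forcing.
Homogeneous solution: s_h(n) = A·(-3)^n.
Try particular s_p(n) = pn + q. Substituting:
  pn + q = -3(p(n-1) + q) - 3n + 3.
Matching the n-coefficient: p = -3p - 3 ⇒ p = - \frac{3}{4}.
Matching constants: q = 3p - 3q + 3 ⇒ q = \frac{3}{16}.
General: s(n) = A·(-3)^n - \frac{3 n}{4} + \frac{3}{16}.
Apply s(0) = 2: A + \frac{3}{16} = 2 ⇒ A = \frac{29}{16}.
So s(n) = \frac{29 \left(-3\right)^{n}}{16} - \frac{3 n}{4} + \frac{3}{16}.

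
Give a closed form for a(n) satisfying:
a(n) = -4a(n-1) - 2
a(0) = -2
First-order linear non-homogeneous.
Homogeneous solution: a_h(n) = A·(-4)^n.
Try constant particular solution a_p = K: K = -4K - 2 ⇒ K = - \frac{2}{5}.
General: a(n) = A·(-4)^n - \frac{2}{5}.
Apply a(0) = -2: A - \frac{2}{5} = -2 ⇒ A = - \frac{8}{5}.
So a(n) = - \frac{8 \left(-4\right)^{n}}{5} - \frac{2}{5}.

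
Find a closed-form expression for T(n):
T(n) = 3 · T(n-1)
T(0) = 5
Pure geometric recurrence with ratio 3.
By induction T(n) = T(0) · (3)^n = 5 \cdot 3^{n}.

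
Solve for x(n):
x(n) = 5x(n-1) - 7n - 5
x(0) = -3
First-order linear with linear forcing.
Homogeneous solution: x_h(n) = A·(5)^n.
Try particular x_p(n) = pn + q. Substituting:
  pn + q = 5(p(n-1) + q) - 7n - 5.
Matching the n-coefficient: p = 5p - 7 ⇒ p = \frac{7}{4}.
Matching constants: q = -5p + 5q - 5 ⇒ q = \frac{55}{16}.
General: x(n) = A·(5)^n + \frac{7 n}{4} + \frac{55}{16}.
Apply x(0) = -3: A + \frac{55}{16} = -3 ⇒ A = - \frac{103}{16}.
So x(n) = - \frac{103 \cdot 5^{n}}{16} + \frac{7 n}{4} + \frac{55}{16}.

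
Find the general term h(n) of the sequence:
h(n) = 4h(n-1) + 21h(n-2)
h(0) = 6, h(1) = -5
Characteristic equation: x² - 4x - 21 = 0, which factors as (x - (7))(x - (-3)) = 0.
Roots r₁ = 7, r₂ = -3 (distinct).
General solution: h(n) = A·(7)^n + B·(-3)^n.
From h(0) = 6: A + B = 6.
From h(1) = -5: 7A - 3B = -5.
Solving: A = \frac{13}{10}, B = \frac{47}{10}.
So h(n) = \frac{47 \left(-3\right)^{n}}{10} + \frac{13 \cdot 7^{n}}{10}.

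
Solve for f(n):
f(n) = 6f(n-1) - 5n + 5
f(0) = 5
First-order linear with linear forcing.
Homogeneous solution: f_h(n) = A·(6)^n.
Try particular f_p(n) = pn + q. Substituting:
  pn + q = 6(p(n-1) + q) - 5n + 5.
Matching the n-coefficient: p = 6p - 5 ⇒ p = 1.
Matching constants: q = -6p + 6q + 5 ⇒ q = \frac{1}{5}.
General: f(n) = A·(6)^n + n + \frac{1}{5}.
Apply f(0) = 5: A + \frac{1}{5} = 5 ⇒ A = \frac{24}{5}.
So f(n) = \frac{24 \cdot 6^{n}}{5} + n + \frac{1}{5}.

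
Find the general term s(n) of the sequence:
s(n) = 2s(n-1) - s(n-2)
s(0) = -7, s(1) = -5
Characteristic equation: x² - 2x + 1 = 0, which is (x - (1))².
Repeated root r = 1.
General solution: s(n) = (A + Bn)·(1)^n.
From s(0) = -7: A = -7.
From s(1) = -5: (A + B)·(1) = -5 ⇒ B = 2.
So s(n) = \left(2 n - 7\right) \cdot (1)^n.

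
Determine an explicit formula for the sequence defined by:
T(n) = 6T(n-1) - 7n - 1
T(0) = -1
First-order linear with linear forcing.
Homogeneous solution: T_h(n) = A·(6)^n.
Try particular T_p(n) = pn + q. Substituting:
  pn + q = 6(p(n-1) + q) - 7n - 1.
Matching the n-coefficient: p = 6p - 7 ⇒ p = \frac{7}{5}.
Matching constants: q = -6p + 6q - 1 ⇒ q = \frac{47}{25}.
General: T(n) = A·(6)^n + \frac{7 n}{5} + \frac{47}{25}.
Apply T(0) = -1: A + \frac{47}{25} = -1 ⇒ A = - \frac{72}{25}.
So T(n) = - \frac{72 \cdot 6^{n}}{25} + \frac{7 n}{5} + \frac{47}{25}.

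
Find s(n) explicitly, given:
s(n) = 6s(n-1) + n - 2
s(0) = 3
First-order linear with linear forcing.
Homogeneous solution: s_h(n) = A·(6)^n.
Try particular s_p(n) = pn + q. Substituting:
  pn + q = 6(p(n-1) + q) + n - 2.
Matching the n-coefficient: p = 6p + 1 ⇒ p = - \frac{1}{5}.
Matching constants: q = -6p + 6q - 2 ⇒ q = \frac{4}{25}.
General: s(n) = A·(6)^n - \frac{n}{5} + \frac{4}{25}.
Apply s(0) = 3: A + \frac{4}{25} = 3 ⇒ A = \frac{71}{25}.
So s(n) = \frac{71 \cdot 6^{n}}{25} - \frac{n}{5} + \frac{4}{25}.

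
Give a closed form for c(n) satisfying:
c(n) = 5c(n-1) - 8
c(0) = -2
First-order linear non-homogeneous.
Homogeneous solution: c_h(n) = A·(5)^n.
Try constant particular solution c_p = K: K = 5K - 8 ⇒ K = 2.
General: c(n) = A·(5)^n + 2.
Apply c(0) = -2: A + 2 = -2 ⇒ A = -4.
So c(n) = 2 - 4 \cdot 5^{n}.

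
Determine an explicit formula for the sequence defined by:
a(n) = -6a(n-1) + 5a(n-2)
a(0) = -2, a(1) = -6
Characteristic equation: x² + 6x - 5 = 0.
Discriminant Δ = (-6)² + 4·(5) = 56.
Roots r₁,₂ = (-6 ± √56)/2, so r₁ = -3 + \sqrt{14}, r₂ = - \sqrt{14} - 3.
General solution: a(n) = A·r₁^n + B·r₂^n.
From the initial conditions, A + B = -2 and r₁A + r₂B = -6.
Since r₁ - r₂ = √56: A = (-6 - (-2)r₂)/√56 = - \frac{3 \sqrt{14}}{7} - 1, and B = -2 - A = -1 + \frac{3 \sqrt{14}}{7}.
So a(n) = \left(- \frac{3 \sqrt{14}}{7} - 1\right)\left(-3 + \sqrt{14}\right)^n + \left(-1 + \frac{3 \sqrt{14}}{7}\right)\left(- \sqrt{14} - 3\right)^n.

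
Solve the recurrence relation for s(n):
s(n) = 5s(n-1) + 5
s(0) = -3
First-order linear non-homogeneous.
Homogeneous solution: s_h(n) = A·(5)^n.
Try constant particular solution s_p = K: K = 5K + 5 ⇒ K = - \frac{5}{4}.
General: s(n) = A·(5)^n - \frac{5}{4}.
Apply s(0) = -3: A - \frac{5}{4} = -3 ⇒ A = - \frac{7}{4}.
So s(n) = - \frac{7 \cdot 5^{n}}{4} - \frac{5}{4}.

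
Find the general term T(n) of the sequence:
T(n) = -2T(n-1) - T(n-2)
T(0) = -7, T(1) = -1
Characteristic equation: x² + 2x + 1 = 0, which is (x - (-1))².
Repeated root r = -1.
General solution: T(n) = (A + Bn)·(-1)^n.
From T(0) = -7: A = -7.
From T(1) = -1: (A + B)·(-1) = -1 ⇒ B = 8.
So T(n) = \left(8 n - 7\right) \cdot (-1)^n.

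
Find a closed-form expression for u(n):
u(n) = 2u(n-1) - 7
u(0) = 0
First-order linear non-homogeneous.
Homogeneous solution: u_h(n) = A·(2)^n.
Try constant particular solution u_p = K: K = 2K - 7 ⇒ K = 7.
General: u(n) = A·(2)^n + 7.
Apply u(0) = 0: A + 7 = 0 ⇒ A = -7.
So u(n) = 7 - 7 \cdot 2^{n}.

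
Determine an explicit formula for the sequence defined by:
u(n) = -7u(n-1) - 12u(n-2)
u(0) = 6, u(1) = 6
Characteristic equation: x² + 7x + 12 = 0, which factors as (x - (-4))(x - (-3)) = 0.
Roots r₁ = -4, r₂ = -3 (distinct).
General solution: u(n) = A·(-4)^n + B·(-3)^n.
From u(0) = 6: A + B = 6.
From u(1) = 6: -4A - 3B = 6.
Solving: A = -24, B = 30.
So u(n) = 30 \left(-3\right)^{n} - 24 \left(-4\right)^{n}.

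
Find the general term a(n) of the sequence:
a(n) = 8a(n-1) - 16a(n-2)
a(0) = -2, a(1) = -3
Characteristic equation: x² - 8x + 16 = 0, which is (x - (4))².
Repeated root r = 4.
General solution: a(n) = (A + Bn)·(4)^n.
From a(0) = -2: A = -2.
From a(1) = -3: (A + B)·(4) = -3 ⇒ B = \frac{5}{4}.
So a(n) = \left(\frac{5 n}{4} - 2\right) \cdot (4)^n.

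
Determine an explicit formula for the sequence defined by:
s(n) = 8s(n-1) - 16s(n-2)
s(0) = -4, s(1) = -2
Characteristic equation: x² - 8x + 16 = 0, which is (x - (4))².
Repeated root r = 4.
General solution: s(n) = (A + Bn)·(4)^n.
From s(0) = -4: A = -4.
From s(1) = -2: (A + B)·(4) = -2 ⇒ B = \frac{7}{2}.
So s(n) = \left(\frac{7 n}{2} - 4\right) \cdot (4)^n.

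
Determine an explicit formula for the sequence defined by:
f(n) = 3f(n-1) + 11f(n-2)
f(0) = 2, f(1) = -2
Characteristic equation: x² - 3x - 11 = 0.
Discriminant Δ = (3)² + 4·(11) = 53.
Roots r₁,₂ = (3 ± √53)/2, so r₁ = \frac{3}{2} + \frac{\sqrt{53}}{2}, r₂ = \frac{3}{2} - \frac{\sqrt{53}}{2}.
General solution: f(n) = A·r₁^n + B·r₂^n.
From the initial conditions, A + B = 2 and r₁A + r₂B = -2.
Since r₁ - r₂ = √53: A = (-2 - (2)r₂)/√53 = 1 - \frac{5 \sqrt{53}}{53}, and B = 2 - A = \frac{5 \sqrt{53}}{53} + 1.
So f(n) = \left(1 - \frac{5 \sqrt{53}}{53}\right)\left(\frac{3}{2} + \frac{\sqrt{53}}{2}\right)^n + \left(\frac{5 \sqrt{53}}{53} + 1\right)\left(\frac{3}{2} - \frac{\sqrt{53}}{2}\right)^n.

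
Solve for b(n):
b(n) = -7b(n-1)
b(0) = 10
This is a homogeneous first-order recurrence with ratio -7.
By induction b(n) = b(0) · (-7)^n = 10 \left(-7\right)^{n}.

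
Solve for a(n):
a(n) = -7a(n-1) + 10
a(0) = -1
First-order linear non-homogeneous.
Homogeneous solution: a_h(n) = A·(-7)^n.
Try constant particular solution a_p = K: K = -7K + 10 ⇒ K = \frac{5}{4}.
General: a(n) = A·(-7)^n + \frac{5}{4}.
Apply a(0) = -1: A + \frac{5}{4} = -1 ⇒ A = - \frac{9}{4}.
So a(n) = \frac{5}{4} - \frac{9 \left(-7\right)^{n}}{4}.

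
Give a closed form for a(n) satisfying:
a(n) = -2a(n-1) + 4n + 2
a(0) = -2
First-order linear with linear forcing.
Homogeneous solution: a_h(n) = A·(-2)^n.
Try particular a_p(n) = pn + q. Substituting:
  pn + q = -2(p(n-1) + q) + 4n + 2.
Matching the n-coefficient: p = -2p + 4 ⇒ p = \frac{4}{3}.
Matching constants: q = 2p - 2q + 2 ⇒ q = \frac{14}{9}.
General: a(n) = A·(-2)^n + \frac{4 n}{3} + \frac{14}{9}.
Apply a(0) = -2: A + \frac{14}{9} = -2 ⇒ A = - \frac{32}{9}.
So a(n) = - \frac{32 \left(-2\right)^{n}}{9} + \frac{4 n}{3} + \frac{14}{9}.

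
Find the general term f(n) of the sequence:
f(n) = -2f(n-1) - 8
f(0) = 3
First-order linear non-homogeneous.
Homogeneous solution: f_h(n) = A·(-2)^n.
Try constant particular solution f_p = K: K = -2K - 8 ⇒ K = - \frac{8}{3}.
General: f(n) = A·(-2)^n - \frac{8}{3}.
Apply f(0) = 3: A - \frac{8}{3} = 3 ⇒ A = \frac{17}{3}.
So f(n) = \frac{17 \left(-2\right)^{n}}{3} - \frac{8}{3}.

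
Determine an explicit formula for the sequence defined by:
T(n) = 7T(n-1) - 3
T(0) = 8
First-order linear non-homogeneous.
Homogeneous solution: T_h(n) = A·(7)^n.
Try constant particular solution T_p = K: K = 7K - 3 ⇒ K = \frac{1}{2}.
General: T(n) = A·(7)^n + \frac{1}{2}.
Apply T(0) = 8: A + \frac{1}{2} = 8 ⇒ A = \frac{15}{2}.
So T(n) = \frac{15 \cdot 7^{n}}{2} + \frac{1}{2}.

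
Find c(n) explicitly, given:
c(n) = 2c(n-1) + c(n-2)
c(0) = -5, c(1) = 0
Characteristic equation: x² - 2x - 1 = 0.
Discriminant Δ = (2)² + 4·(1) = 8.
Roots r₁,₂ = (2 ± √8)/2, so r₁ = 1 + \sqrt{2}, r₂ = 1 - \sqrt{2}.
General solution: c(n) = A·r₁^n + B·r₂^n.
From the initial conditions, A + B = -5 and r₁A + r₂B = 0.
Since r₁ - r₂ = √8: A = (0 - (-5)r₂)/√8 = - \frac{5}{2} + \frac{5 \sqrt{2}}{4}, and B = -5 - A = - \frac{5}{2} - \frac{5 \sqrt{2}}{4}.
So c(n) = \left(- \frac{5}{2} + \frac{5 \sqrt{2}}{4}\right)\left(1 + \sqrt{2}\right)^n + \left(- \frac{5}{2} - \frac{5 \sqrt{2}}{4}\right)\left(1 - \sqrt{2}\right)^n.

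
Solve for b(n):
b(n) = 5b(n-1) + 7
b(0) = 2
First-order linear non-homogeneous.
Homogeneous solution: b_h(n) = A·(5)^n.
Try constant particular solution b_p = K: K = 5K + 7 ⇒ K = - \frac{7}{4}.
General: b(n) = A·(5)^n - \frac{7}{4}.
Apply b(0) = 2: A - \frac{7}{4} = 2 ⇒ A = \frac{15}{4}.
So b(n) = \frac{15 \cdot 5^{n}}{4} - \frac{7}{4}.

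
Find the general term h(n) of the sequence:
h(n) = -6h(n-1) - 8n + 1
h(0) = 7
First-order linear with linear forcing.
Homogeneous solution: h_h(n) = A·(-6)^n.
Try particular h_p(n) = pn + q. Substituting:
  pn + q = -6(p(n-1) + q) - 8n + 1.
Matching the n-coefficient: p = -6p - 8 ⇒ p = - \frac{8}{7}.
Matching constants: q = 6p - 6q + 1 ⇒ q = - \frac{41}{49}.
General: h(n) = A·(-6)^n - \frac{8 n}{7} - \frac{41}{49}.
Apply h(0) = 7: A - \frac{41}{49} = 7 ⇒ A = \frac{384}{49}.
So h(n) = \frac{384 \left(-6\right)^{n}}{49} - \frac{8 n}{7} - \frac{41}{49}.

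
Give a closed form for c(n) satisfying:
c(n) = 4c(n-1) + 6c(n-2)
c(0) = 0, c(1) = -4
Characteristic equation: x² - 4x - 6 = 0.
Discriminant Δ = (4)² + 4·(6) = 40.
Roots r₁,₂ = (4 ± √40)/2, so r₁ = 2 + \sqrt{10}, r₂ = 2 - \sqrt{10}.
General solution: c(n) = A·r₁^n + B·r₂^n.
From the initial conditions, A + B = 0 and r₁A + r₂B = -4.
Since r₁ - r₂ = √40: A = (-4 - (0)r₂)/√40 = - \frac{\sqrt{10}}{5}, and B = 0 - A = \frac{\sqrt{10}}{5}.
So c(n) = \left(- \frac{\sqrt{10}}{5}\right)\left(2 + \sqrt{10}\right)^n + \left(\frac{\sqrt{10}}{5}\right)\left(2 - \sqrt{10}\right)^n.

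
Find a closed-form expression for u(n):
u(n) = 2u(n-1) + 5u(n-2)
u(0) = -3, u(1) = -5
Characteristic equation: x² - 2x - 5 = 0.
Discriminant Δ = (2)² + 4·(5) = 24.
Roots r₁,₂ = (2 ± √24)/2, so r₁ = 1 + \sqrt{6}, r₂ = 1 - \sqrt{6}.
General solution: u(n) = A·r₁^n + B·r₂^n.
From the initial conditions, A + B = -3 and r₁A + r₂B = -5.
Since r₁ - r₂ = √24: A = (-5 - (-3)r₂)/√24 = - \frac{3}{2} - \frac{\sqrt{6}}{6}, and B = -3 - A = - \frac{3}{2} + \frac{\sqrt{6}}{6}.
So u(n) = \left(- \frac{3}{2} - \frac{\sqrt{6}}{6}\right)\left(1 + \sqrt{6}\right)^n + \left(- \frac{3}{2} + \frac{\sqrt{6}}{6}\right)\left(1 - \sqrt{6}\right)^n.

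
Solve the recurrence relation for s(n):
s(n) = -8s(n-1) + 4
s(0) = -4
First-order linear non-homogeneous.
Homogeneous solution: s_h(n) = A·(-8)^n.
Try constant particular solution s_p = K: K = -8K + 4 ⇒ K = \frac{4}{9}.
General: s(n) = A·(-8)^n + \frac{4}{9}.
Apply s(0) = -4: A + \frac{4}{9} = -4 ⇒ A = - \frac{40}{9}.
So s(n) = \frac{4}{9} - \frac{40 \left(-8\right)^{n}}{9}.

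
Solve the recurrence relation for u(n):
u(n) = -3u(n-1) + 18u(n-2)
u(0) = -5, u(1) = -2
Characteristic equation: x² + 3x - 18 = 0, which factors as (x - (-6))(x - (3)) = 0.
Roots r₁ = -6, r₂ = 3 (distinct).
General solution: u(n) = A·(-6)^n + B·(3)^n.
From u(0) = -5: A + B = -5.
From u(1) = -2: -6A + 3B = -2.
Solving: A = - \frac{13}{9}, B = - \frac{32}{9}.
So u(n) = - \frac{13 \left(-6\right)^{n}}{9} - \frac{32 \cdot 3^{n}}{9}.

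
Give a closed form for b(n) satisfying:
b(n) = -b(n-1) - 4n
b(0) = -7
First-order linear with linear forcing.
Homogeneous solution: b_h(n) = A·(-1)^n.
Try particular b_p(n) = pn + q. Substituting:
  pn + q = -(p(n-1) + q) - 4n.
Matching the n-coefficient: p = -p - 4 ⇒ p = -2.
Matching constants: q = p - q ⇒ q = -1.
General: b(n) = A·(-1)^n - 2 n - 1.
Apply b(0) = -7: A - 1 = -7 ⇒ A = -6.
So b(n) = - 6 \left(-1\right)^{n} - 2 n - 1.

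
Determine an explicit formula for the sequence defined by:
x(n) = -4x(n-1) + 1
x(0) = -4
First-order linear non-homogeneous.
Homogeneous solution: x_h(n) = A·(-4)^n.
Try constant particular solution x_p = K: K = -4K + 1 ⇒ K = \frac{1}{5}.
General: x(n) = A·(-4)^n + \frac{1}{5}.
Apply x(0) = -4: A + \frac{1}{5} = -4 ⇒ A = - \frac{21}{5}.
So x(n) = \frac{1}{5} - \frac{21 \left(-4\right)^{n}}{5}.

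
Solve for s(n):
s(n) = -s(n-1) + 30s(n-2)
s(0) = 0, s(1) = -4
Characteristic equation: x² + x - 30 = 0, which factors as (x - (5))(x - (-6)) = 0.
Roots r₁ = 5, r₂ = -6 (distinct).
General solution: s(n) = A·(5)^n + B·(-6)^n.
From s(0) = 0: A + B = 0.
From s(1) = -4: 5A - 6B = -4.
Solving: A = - \frac{4}{11}, B = \frac{4}{11}.
So s(n) = \frac{4 \left(-6\right)^{n}}{11} - \frac{4 \cdot 5^{n}}{11}.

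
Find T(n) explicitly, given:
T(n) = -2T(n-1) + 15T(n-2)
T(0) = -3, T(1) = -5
Characteristic equation: x² + 2x - 15 = 0, which factors as (x - (3))(x - (-5)) = 0.
Roots r₁ = 3, r₂ = -5 (distinct).
General solution: T(n) = A·(3)^n + B·(-5)^n.
From T(0) = -3: A + B = -3.
From T(1) = -5: 3A - 5B = -5.
Solving: A = - \frac{5}{2}, B = - \frac{1}{2}.
So T(n) = - \frac{\left(-5\right)^{n}}{2} - \frac{5 \cdot 3^{n}}{2}.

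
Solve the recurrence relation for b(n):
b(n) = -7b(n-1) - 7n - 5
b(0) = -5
First-order linear with linear forcing.
Homogeneous solution: b_h(n) = A·(-7)^n.
Try particular b_p(n) = pn + q. Substituting:
  pn + q = -7(p(n-1) + q) - 7n - 5.
Matching the n-coefficient: p = -7p - 7 ⇒ p = - \frac{7}{8}.
Matching constants: q = 7p - 7q - 5 ⇒ q = - \frac{89}{64}.
General: b(n) = A·(-7)^n - \frac{7 n}{8} - \frac{89}{64}.
Apply b(0) = -5: A - \frac{89}{64} = -5 ⇒ A = - \frac{231}{64}.
So b(n) = - \frac{231 \left(-7\right)^{n}}{64} - \frac{7 n}{8} - \frac{89}{64}.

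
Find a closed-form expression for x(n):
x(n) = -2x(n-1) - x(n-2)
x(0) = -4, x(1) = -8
Characteristic equation: x² + 2x + 1 = 0, which is (x - (-1))².
Repeated root r = -1.
General solution: x(n) = (A + Bn)·(-1)^n.
From x(0) = -4: A = -4.
From x(1) = -8: (A + B)·(-1) = -8 ⇒ B = 12.
So x(n) = \left(12 n - 4\right) \cdot (-1)^n.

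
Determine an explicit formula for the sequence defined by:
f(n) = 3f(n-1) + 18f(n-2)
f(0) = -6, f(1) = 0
Characteristic equation: x² - 3x - 18 = 0, which factors as (x - (-3))(x - (6)) = 0.
Roots r₁ = -3, r₂ = 6 (distinct).
General solution: f(n) = A·(-3)^n + B·(6)^n.
From f(0) = -6: A + B = -6.
From f(1) = 0: -3A + 6B = 0.
Solving: A = -4, B = -2.
So f(n) = - 4 \left(-3\right)^{n} - 2 \cdot 6^{n}.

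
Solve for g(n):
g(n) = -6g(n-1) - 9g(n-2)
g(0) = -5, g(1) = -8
Characteristic equation: x² + 6x + 9 = 0, which is (x - (-3))².
Repeated root r = -3.
General solution: g(n) = (A + Bn)·(-3)^n.
From g(0) = -5: A = -5.
From g(1) = -8: (A + B)·(-3) = -8 ⇒ B = \frac{23}{3}.
So g(n) = \left(\frac{23 n}{3} - 5\right) \cdot (-3)^n.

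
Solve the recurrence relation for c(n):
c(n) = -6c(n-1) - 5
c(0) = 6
First-order linear non-homogeneous.
Homogeneous solution: c_h(n) = A·(-6)^n.
Try constant particular solution c_p = K: K = -6K - 5 ⇒ K = - \frac{5}{7}.
General: c(n) = A·(-6)^n - \frac{5}{7}.
Apply c(0) = 6: A - \frac{5}{7} = 6 ⇒ A = \frac{47}{7}.
So c(n) = \frac{47 \left(-6\right)^{n}}{7} - \frac{5}{7}.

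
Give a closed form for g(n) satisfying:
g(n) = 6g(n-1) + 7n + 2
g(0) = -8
First-order linear with linear forcing.
Homogeneous solution: g_h(n) = A·(6)^n.
Try particular g_p(n) = pn + q. Substituting:
  pn + q = 6(p(n-1) + q) + 7n + 2.
Matching the n-coefficient: p = 6p + 7 ⇒ p = - \frac{7}{5}.
Matching constants: q = -6p + 6q + 2 ⇒ q = - \frac{52}{25}.
General: g(n) = A·(6)^n - \frac{7 n}{5} - \frac{52}{25}.
Apply g(0) = -8: A - \frac{52}{25} = -8 ⇒ A = - \frac{148}{25}.
So g(n) = - \frac{148 \cdot 6^{n}}{25} - \frac{7 n}{5} - \frac{52}{25}.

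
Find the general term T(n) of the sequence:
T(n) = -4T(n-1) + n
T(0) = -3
First-order linear with linear forcing.
Homogeneous solution: T_h(n) = A·(-4)^n.
Try particular T_p(n) = pn + q. Substituting:
  pn + q = -4(p(n-1) + q) + n.
Matching the n-coefficient: p = -4p + 1 ⇒ p = \frac{1}{5}.
Matching constants: q = 4p - 4q ⇒ q = \frac{4}{25}.
General: T(n) = A·(-4)^n + \frac{n}{5} + \frac{4}{25}.
Apply T(0) = -3: A + \frac{4}{25} = -3 ⇒ A = - \frac{79}{25}.
So T(n) = - \frac{79 \left(-4\right)^{n}}{25} + \frac{n}{5} + \frac{4}{25}.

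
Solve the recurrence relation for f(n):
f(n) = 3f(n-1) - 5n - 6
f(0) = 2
First-order linear with linear forcing.
Homogeneous solution: f_h(n) = A·(3)^n.
Try particular f_p(n) = pn + q. Substituting:
  pn + q = 3(p(n-1) + q) - 5n - 6.
Matching the n-coefficient: p = 3p - 5 ⇒ p = \frac{5}{2}.
Matching constants: q = -3p + 3q - 6 ⇒ q = \frac{27}{4}.
General: f(n) = A·(3)^n + \frac{5 n}{2} + \frac{27}{4}.
Apply f(0) = 2: A + \frac{27}{4} = 2 ⇒ A = - \frac{19}{4}.
So f(n) = - \frac{19 \cdot 3^{n}}{4} + \frac{5 n}{2} + \frac{27}{4}.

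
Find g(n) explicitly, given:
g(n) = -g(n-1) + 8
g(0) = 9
First-order linear non-homogeneous.
Homogeneous solution: g_h(n) = A·(-1)^n.
Try constant particular solution g_p = K: K = -K + 8 ⇒ K = 4.
General: g(n) = A·(-1)^n + 4.
Apply g(0) = 9: A + 4 = 9 ⇒ A = 5.
So g(n) = 5 \left(-1\right)^{n} + 4.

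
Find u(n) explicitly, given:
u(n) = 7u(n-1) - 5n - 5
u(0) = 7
First-order linear with linear forcing.
Homogeneous solution: u_h(n) = A·(7)^n.
Try particular u_p(n) = pn + q. Substituting:
  pn + q = 7(p(n-1) + q) - 5n - 5.
Matching the n-coefficient: p = 7p - 5 ⇒ p = \frac{5}{6}.
Matching constants: q = -7p + 7q - 5 ⇒ q = \frac{65}{36}.
General: u(n) = A·(7)^n + \frac{5 n}{6} + \frac{65}{36}.
Apply u(0) = 7: A + \frac{65}{36} = 7 ⇒ A = \frac{187}{36}.
So u(n) = \frac{187 \cdot 7^{n}}{36} + \frac{5 n}{6} + \frac{65}{36}.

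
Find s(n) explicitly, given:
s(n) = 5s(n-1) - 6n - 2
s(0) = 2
First-order linear with linear forcing.
Homogeneous solution: s_h(n) = A·(5)^n.
Try particular s_p(n) = pn + q. Substituting:
  pn + q = 5(p(n-1) + q) - 6n - 2.
Matching the n-coefficient: p = 5p - 6 ⇒ p = \frac{3}{2}.
Matching constants: q = -5p + 5q - 2 ⇒ q = \frac{19}{8}.
General: s(n) = A·(5)^n + \frac{3 n}{2} + \frac{19}{8}.
Apply s(0) = 2: A + \frac{19}{8} = 2 ⇒ A = - \frac{3}{8}.
So s(n) = - \frac{3 \cdot 5^{n}}{8} + \frac{3 n}{2} + \frac{19}{8}.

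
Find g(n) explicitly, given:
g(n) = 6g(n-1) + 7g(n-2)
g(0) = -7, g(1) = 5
Characteristic equation: x² - 6x - 7 = 0, which factors as (x - (-1))(x - (7)) = 0.
Roots r₁ = -1, r₂ = 7 (distinct).
General solution: g(n) = A·(-1)^n + B·(7)^n.
From g(0) = -7: A + B = -7.
From g(1) = 5: -A + 7B = 5.
Solving: A = - \frac{27}{4}, B = - \frac{1}{4}.
So g(n) = - \frac{27 \left(-1\right)^{n}}{4} - \frac{7^{n}}{4}.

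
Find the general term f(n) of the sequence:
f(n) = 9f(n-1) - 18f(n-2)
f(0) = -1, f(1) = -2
Characteristic equation: x² - 9x + 18 = 0, which factors as (x - (6))(x - (3)) = 0.
Roots r₁ = 6, r₂ = 3 (distinct).
General solution: f(n) = A·(6)^n + B·(3)^n.
From f(0) = -1: A + B = -1.
From f(1) = -2: 6A + 3B = -2.
Solving: A = \frac{1}{3}, B = - \frac{4}{3}.
So f(n) = - \frac{4 \cdot 3^{n}}{3} + \frac{6^{n}}{3}.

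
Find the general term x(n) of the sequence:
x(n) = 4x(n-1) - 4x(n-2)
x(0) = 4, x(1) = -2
Characteristic equation: x² - 4x + 4 = 0, which is (x - (2))².
Repeated root r = 2.
General solution: x(n) = (A + Bn)·(2)^n.
From x(0) = 4: A = 4.
From x(1) = -2: (A + B)·(2) = -2 ⇒ B = -5.
So x(n) = \left(4 - 5 n\right) \cdot (2)^n.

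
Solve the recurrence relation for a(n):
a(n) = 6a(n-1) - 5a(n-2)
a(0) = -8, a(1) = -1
Characteristic equation: x² - 6x + 5 = 0, which factors as (x - (5))(x - (1)) = 0.
Roots r₁ = 5, r₂ = 1 (distinct).
General solution: a(n) = A·(5)^n + B·(1)^n.
From a(0) = -8: A + B = -8.
From a(1) = -1: 5A + B = -1.
Solving: A = \frac{7}{4}, B = - \frac{39}{4}.
So a(n) = \frac{7 \cdot 5^{n}}{4} - \frac{39}{4}.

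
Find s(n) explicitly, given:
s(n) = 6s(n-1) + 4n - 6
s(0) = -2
First-order linear with linear forcing.
Homogeneous solution: s_h(n) = A·(6)^n.
Try particular s_p(n) = pn + q. Substituting:
  pn + q = 6(p(n-1) + q) + 4n - 6.
Matching the n-coefficient: p = 6p + 4 ⇒ p = - \frac{4}{5}.
Matching constants: q = -6p + 6q - 6 ⇒ q = \frac{6}{25}.
General: s(n) = A·(6)^n - \frac{4 n}{5} + \frac{6}{25}.
Apply s(0) = -2: A + \frac{6}{25} = -2 ⇒ A = - \frac{56}{25}.
So s(n) = - \frac{56 \cdot 6^{n}}{25} - \frac{4 n}{5} + \frac{6}{25}.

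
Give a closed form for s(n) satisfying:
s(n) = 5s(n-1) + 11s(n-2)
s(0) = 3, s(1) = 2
Characteristic equation: x² - 5x - 11 = 0.
Discriminant Δ = (5)² + 4·(11) = 69.
Roots r₁,₂ = (5 ± √69)/2, so r₁ = \frac{5}{2} + \frac{\sqrt{69}}{2}, r₂ = \frac{5}{2} - \frac{\sqrt{69}}{2}.
General solution: s(n) = A·r₁^n + B·r₂^n.
From the initial conditions, A + B = 3 and r₁A + r₂B = 2.
Since r₁ - r₂ = √69: A = (2 - (3)r₂)/√69 = \frac{3}{2} - \frac{11 \sqrt{69}}{138}, and B = 3 - A = \frac{11 \sqrt{69}}{138} + \frac{3}{2}.
So s(n) = \left(\frac{3}{2} - \frac{11 \sqrt{69}}{138}\right)\left(\frac{5}{2} + \frac{\sqrt{69}}{2}\right)^n + \left(\frac{11 \sqrt{69}}{138} + \frac{3}{2}\right)\left(\frac{5}{2} - \frac{\sqrt{69}}{2}\right)^n.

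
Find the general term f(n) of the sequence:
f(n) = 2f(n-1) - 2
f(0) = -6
First-order linear non-homogeneous.
Homogeneous solution: f_h(n) = A·(2)^n.
Try constant particular solution f_p = K: K = 2K - 2 ⇒ K = 2.
General: f(n) = A·(2)^n + 2.
Apply f(0) = -6: A + 2 = -6 ⇒ A = -8.
So f(n) = 2 - 8 \cdot 2^{n}.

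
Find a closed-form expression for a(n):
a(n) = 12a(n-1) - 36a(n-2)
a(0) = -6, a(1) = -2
Characteristic equation: x² - 12x + 36 = 0, which is (x - (6))².
Repeated root r = 6.
General solution: a(n) = (A + Bn)·(6)^n.
From a(0) = -6: A = -6.
From a(1) = -2: (A + B)·(6) = -2 ⇒ B = \frac{17}{3}.
So a(n) = \left(\frac{17 n}{3} - 6\right) \cdot (6)^n.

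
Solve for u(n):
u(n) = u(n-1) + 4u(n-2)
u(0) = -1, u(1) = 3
Characteristic equation: x² - x - 4 = 0.
Discriminant Δ = (1)² + 4·(4) = 17.
Roots r₁,₂ = (1 ± √17)/2, so r₁ = \frac{1}{2} + \frac{\sqrt{17}}{2}, r₂ = \frac{1}{2} - \frac{\sqrt{17}}{2}.
General solution: u(n) = A·r₁^n + B·r₂^n.
From the initial conditions, A + B = -1 and r₁A + r₂B = 3.
Since r₁ - r₂ = √17: A = (3 - (-1)r₂)/√17 = - \frac{1}{2} + \frac{7 \sqrt{17}}{34}, and B = -1 - A = - \frac{7 \sqrt{17}}{34} - \frac{1}{2}.
So u(n) = \left(- \frac{1}{2} + \frac{7 \sqrt{17}}{34}\right)\left(\frac{1}{2} + \frac{\sqrt{17}}{2}\right)^n + \left(- \frac{7 \sqrt{17}}{34} - \frac{1}{2}\right)\left(\frac{1}{2} - \frac{\sqrt{17}}{2}\right)^n.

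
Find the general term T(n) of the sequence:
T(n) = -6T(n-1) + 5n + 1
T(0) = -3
First-order linear with linear forcing.
Homogeneous solution: T_h(n) = A·(-6)^n.
Try particular T_p(n) = pn + q. Substituting:
  pn + q = -6(p(n-1) + q) + 5n + 1.
Matching the n-coefficient: p = -6p + 5 ⇒ p = \frac{5}{7}.
Matching constants: q = 6p - 6q + 1 ⇒ q = \frac{37}{49}.
General: T(n) = A·(-6)^n + \frac{5 n}{7} + \frac{37}{49}.
Apply T(0) = -3: A + \frac{37}{49} = -3 ⇒ A = - \frac{184}{49}.
So T(n) = - \frac{184 \left(-6\right)^{n}}{49} + \frac{5 n}{7} + \frac{37}{49}.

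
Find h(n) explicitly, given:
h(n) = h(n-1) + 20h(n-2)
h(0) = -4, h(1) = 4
Characteristic equation: x² - x - 20 = 0, which factors as (x - (-4))(x - (5)) = 0.
Roots r₁ = -4, r₂ = 5 (distinct).
General solution: h(n) = A·(-4)^n + B·(5)^n.
From h(0) = -4: A + B = -4.
From h(1) = 4: -4A + 5B = 4.
Solving: A = - \frac{8}{3}, B = - \frac{4}{3}.
So h(n) = - \frac{8 \left(-4\right)^{n}}{3} - \frac{4 \cdot 5^{n}}{3}.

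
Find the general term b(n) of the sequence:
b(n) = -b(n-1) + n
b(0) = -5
First-order linear with linear forcing.
Homogeneous solution: b_h(n) = A·(-1)^n.
Try particular b_p(n) = pn + q. Substituting:
  pn + q = -(p(n-1) + q) + n.
Matching the n-coefficient: p = -p + 1 ⇒ p = \frac{1}{2}.
Matching constants: q = p - q ⇒ q = \frac{1}{4}.
General: b(n) = A·(-1)^n + \frac{n}{2} + \frac{1}{4}.
Apply b(0) = -5: A + \frac{1}{4} = -5 ⇒ A = - \frac{21}{4}.
So b(n) = - \frac{21 \left(-1\right)^{n}}{4} + \frac{n}{2} + \frac{1}{4}.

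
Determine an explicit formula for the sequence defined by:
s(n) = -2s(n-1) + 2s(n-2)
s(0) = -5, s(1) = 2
Characteristic equation: x² + 2x - 2 = 0.
Discriminant Δ = (-2)² + 4·(2) = 12.
Roots r₁,₂ = (-2 ± √12)/2, so r₁ = -1 + \sqrt{3}, r₂ = - \sqrt{3} - 1.
General solution: s(n) = A·r₁^n + B·r₂^n.
From the initial conditions, A + B = -5 and r₁A + r₂B = 2.
Since r₁ - r₂ = √12: A = (2 - (-5)r₂)/√12 = - \frac{5}{2} - \frac{\sqrt{3}}{2}, and B = -5 - A = - \frac{5}{2} + \frac{\sqrt{3}}{2}.
So s(n) = \left(- \frac{5}{2} - \frac{\sqrt{3}}{2}\right)\left(-1 + \sqrt{3}\right)^n + \left(- \frac{5}{2} + \frac{\sqrt{3}}{2}\right)\left(- \sqrt{3} - 1\right)^n.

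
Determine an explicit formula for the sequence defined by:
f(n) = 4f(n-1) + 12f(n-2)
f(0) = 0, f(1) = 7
Characteristic equation: x² - 4x - 12 = 0, which factors as (x - (6))(x - (-2)) = 0.
Roots r₁ = 6, r₂ = -2 (distinct).
General solution: f(n) = A·(6)^n + B·(-2)^n.
From f(0) = 0: A + B = 0.
From f(1) = 7: 6A - 2B = 7.
Solving: A = \frac{7}{8}, B = - \frac{7}{8}.
So f(n) = - \frac{7 \left(-2\right)^{n}}{8} + \frac{7 \cdot 6^{n}}{8}.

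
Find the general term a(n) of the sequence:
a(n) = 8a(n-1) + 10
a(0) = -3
First-order linear non-homogeneous.
Homogeneous solution: a_h(n) = A·(8)^n.
Try constant particular solution a_p = K: K = 8K + 10 ⇒ K = - \frac{10}{7}.
General: a(n) = A·(8)^n - \frac{10}{7}.
Apply a(0) = -3: A - \frac{10}{7} = -3 ⇒ A = - \frac{11}{7}.
So a(n) = - \frac{11 \cdot 8^{n}}{7} - \frac{10}{7}.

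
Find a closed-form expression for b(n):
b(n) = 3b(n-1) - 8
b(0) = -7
First-order linear non-homogeneous.
Homogeneous solution: b_h(n) = A·(3)^n.
Try constant particular solution b_p = K: K = 3K - 8 ⇒ K = 4.
General: b(n) = A·(3)^n + 4.
Apply b(0) = -7: A + 4 = -7 ⇒ A = -11.
So b(n) = 4 - 11 \cdot 3^{n}.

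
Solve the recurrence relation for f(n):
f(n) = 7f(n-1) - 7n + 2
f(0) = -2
First-order linear with linear forcing.
Homogeneous solution: f_h(n) = A·(7)^n.
Try particular f_p(n) = pn + q. Substituting:
  pn + q = 7(p(n-1) + q) - 7n + 2.
Matching the n-coefficient: p = 7p - 7 ⇒ p = \frac{7}{6}.
Matching constants: q = -7p + 7q + 2 ⇒ q = \frac{37}{36}.
General: f(n) = A·(7)^n + \frac{7 n}{6} + \frac{37}{36}.
Apply f(0) = -2: A + \frac{37}{36} = -2 ⇒ A = - \frac{109}{36}.
So f(n) = - \frac{109 \cdot 7^{n}}{36} + \frac{7 n}{6} + \frac{37}{36}.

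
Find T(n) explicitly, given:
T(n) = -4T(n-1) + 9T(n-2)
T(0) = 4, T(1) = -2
Characteristic equation: x² + 4x - 9 = 0.
Discriminant Δ = (-4)² + 4·(9) = 52.
Roots r₁,₂ = (-4 ± √52)/2, so r₁ = -2 + \sqrt{13}, r₂ = - \sqrt{13} - 2.
General solution: T(n) = A·r₁^n + B·r₂^n.
From the initial conditions, A + B = 4 and r₁A + r₂B = -2.
Since r₁ - r₂ = √52: A = (-2 - (4)r₂)/√52 = \frac{3 \sqrt{13}}{13} + 2, and B = 4 - A = 2 - \frac{3 \sqrt{13}}{13}.
So T(n) = \left(\frac{3 \sqrt{13}}{13} + 2\right)\left(-2 + \sqrt{13}\right)^n + \left(2 - \frac{3 \sqrt{13}}{13}\right)\left(- \sqrt{13} - 2\right)^n.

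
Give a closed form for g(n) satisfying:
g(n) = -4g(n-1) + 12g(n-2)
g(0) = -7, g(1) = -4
Characteristic equation: x² + 4x - 12 = 0, which factors as (x - (2))(x - (-6)) = 0.
Roots r₁ = 2, r₂ = -6 (distinct).
General solution: g(n) = A·(2)^n + B·(-6)^n.
From g(0) = -7: A + B = -7.
From g(1) = -4: 2A - 6B = -4.
Solving: A = - \frac{23}{4}, B = - \frac{5}{4}.
So g(n) = - \frac{5 \left(-6\right)^{n}}{4} - \frac{23 \cdot 2^{n}}{4}.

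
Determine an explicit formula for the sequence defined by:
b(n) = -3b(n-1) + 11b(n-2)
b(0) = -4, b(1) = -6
Characteristic equation: x² + 3x - 11 = 0.
Discriminant Δ = (-3)² + 4·(11) = 53.
Roots r₁,₂ = (-3 ± √53)/2, so r₁ = - \frac{3}{2} + \frac{\sqrt{53}}{2}, r₂ = - \frac{\sqrt{53}}{2} - \frac{3}{2}.
General solution: b(n) = A·r₁^n + B·r₂^n.
From the initial conditions, A + B = -4 and r₁A + r₂B = -6.
Since r₁ - r₂ = √53: A = (-6 - (-4)r₂)/√53 = -2 - \frac{12 \sqrt{53}}{53}, and B = -4 - A = -2 + \frac{12 \sqrt{53}}{53}.
So b(n) = \left(-2 - \frac{12 \sqrt{53}}{53}\right)\left(- \frac{3}{2} + \frac{\sqrt{53}}{2}\right)^n + \left(-2 + \frac{12 \sqrt{53}}{53}\right)\left(- \frac{\sqrt{53}}{2} - \frac{3}{2}\right)^n.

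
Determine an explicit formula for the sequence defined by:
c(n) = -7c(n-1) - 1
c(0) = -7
First-order linear non-homogeneous.
Homogeneous solution: c_h(n) = A·(-7)^n.
Try constant particular solution c_p = K: K = -7K - 1 ⇒ K = - \frac{1}{8}.
General: c(n) = A·(-7)^n - \frac{1}{8}.
Apply c(0) = -7: A - \frac{1}{8} = -7 ⇒ A = - \frac{55}{8}.
So c(n) = - \frac{55 \left(-7\right)^{n}}{8} - \frac{1}{8}.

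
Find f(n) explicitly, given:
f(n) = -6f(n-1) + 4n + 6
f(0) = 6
First-order linear with linear forcing.
Homogeneous solution: f_h(n) = A·(-6)^n.
Try particular f_p(n) = pn + q. Substituting:
  pn + q = -6(p(n-1) + q) + 4n + 6.
Matching the n-coefficient: p = -6p + 4 ⇒ p = \frac{4}{7}.
Matching constants: q = 6p - 6q + 6 ⇒ q = \frac{66}{49}.
General: f(n) = A·(-6)^n + \frac{4 n}{7} + \frac{66}{49}.
Apply f(0) = 6: A + \frac{66}{49} = 6 ⇒ A = \frac{228}{49}.
So f(n) = \frac{228 \left(-6\right)^{n}}{49} + \frac{4 n}{7} + \frac{66}{49}.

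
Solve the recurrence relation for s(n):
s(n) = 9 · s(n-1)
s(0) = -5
Pure geometric recurrence with ratio 9.
By induction s(n) = s(0) · (9)^n = - 5 \cdot 9^{n}.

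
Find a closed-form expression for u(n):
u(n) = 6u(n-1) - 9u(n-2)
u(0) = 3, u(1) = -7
Characteristic equation: x² - 6x + 9 = 0, which is (x - (3))².
Repeated root r = 3.
General solution: u(n) = (A + Bn)·(3)^n.
From u(0) = 3: A = 3.
From u(1) = -7: (A + B)·(3) = -7 ⇒ B = - \frac{16}{3}.
So u(n) = \left(3 - \frac{16 n}{3}\right) \cdot (3)^n.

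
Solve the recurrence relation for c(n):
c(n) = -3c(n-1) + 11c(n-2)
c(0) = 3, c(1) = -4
Characteristic equation: x² + 3x - 11 = 0.
Discriminant Δ = (-3)² + 4·(11) = 53.
Roots r₁,₂ = (-3 ± √53)/2, so r₁ = - \frac{3}{2} + \frac{\sqrt{53}}{2}, r₂ = - \frac{\sqrt{53}}{2} - \frac{3}{2}.
General solution: c(n) = A·r₁^n + B·r₂^n.
From the initial conditions, A + B = 3 and r₁A + r₂B = -4.
Since r₁ - r₂ = √53: A = (-4 - (3)r₂)/√53 = \frac{\sqrt{53}}{106} + \frac{3}{2}, and B = 3 - A = \frac{3}{2} - \frac{\sqrt{53}}{106}.
So c(n) = \left(\frac{\sqrt{53}}{106} + \frac{3}{2}\right)\left(- \frac{3}{2} + \frac{\sqrt{53}}{2}\right)^n + \left(\frac{3}{2} - \frac{\sqrt{53}}{106}\right)\left(- \frac{\sqrt{53}}{2} - \frac{3}{2}\right)^n.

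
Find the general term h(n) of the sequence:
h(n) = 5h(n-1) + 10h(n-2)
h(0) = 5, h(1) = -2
Characteristic equation: x² - 5x - 10 = 0.
Discriminant Δ = (5)² + 4·(10) = 65.
Roots r₁,₂ = (5 ± √65)/2, so r₁ = \frac{5}{2} + \frac{\sqrt{65}}{2}, r₂ = \frac{5}{2} - \frac{\sqrt{65}}{2}.
General solution: h(n) = A·r₁^n + B·r₂^n.
From the initial conditions, A + B = 5 and r₁A + r₂B = -2.
Since r₁ - r₂ = √65: A = (-2 - (5)r₂)/√65 = \frac{5}{2} - \frac{29 \sqrt{65}}{130}, and B = 5 - A = \frac{29 \sqrt{65}}{130} + \frac{5}{2}.
So h(n) = \left(\frac{5}{2} - \frac{29 \sqrt{65}}{130}\right)\left(\frac{5}{2} + \frac{\sqrt{65}}{2}\right)^n + \left(\frac{29 \sqrt{65}}{130} + \frac{5}{2}\right)\left(\frac{5}{2} - \frac{\sqrt{65}}{2}\right)^n.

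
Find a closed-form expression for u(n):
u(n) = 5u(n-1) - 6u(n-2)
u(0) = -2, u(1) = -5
Characteristic equation: x² - 5x + 6 = 0, which factors as (x - (3))(x - (2)) = 0.
Roots r₁ = 3, r₂ = 2 (distinct).
General solution: u(n) = A·(3)^n + B·(2)^n.
From u(0) = -2: A + B = -2.
From u(1) = -5: 3A + 2B = -5.
Solving: A = -1, B = -1.
So u(n) = - 2^{n} - 3^{n}.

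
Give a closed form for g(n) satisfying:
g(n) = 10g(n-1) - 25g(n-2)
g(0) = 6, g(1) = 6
Characteristic equation: x² - 10x + 25 = 0, which is (x - (5))².
Repeated root r = 5.
General solution: g(n) = (A + Bn)·(5)^n.
From g(0) = 6: A = 6.
From g(1) = 6: (A + B)·(5) = 6 ⇒ B = - \frac{24}{5}.
So g(n) = \left(6 - \frac{24 n}{5}\right) \cdot (5)^n.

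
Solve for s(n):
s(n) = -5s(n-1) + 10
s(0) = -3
First-order linear non-homogeneous.
Homogeneous solution: s_h(n) = A·(-5)^n.
Try constant particular solution s_p = K: K = -5K + 10 ⇒ K = \frac{5}{3}.
General: s(n) = A·(-5)^n + \frac{5}{3}.
Apply s(0) = -3: A + \frac{5}{3} = -3 ⇒ A = - \frac{14}{3}.
So s(n) = \frac{5}{3} - \frac{14 \left(-5\right)^{n}}{3}.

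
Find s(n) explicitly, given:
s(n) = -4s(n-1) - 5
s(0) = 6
First-order linear non-homogeneous.
Homogeneous solution: s_h(n) = A·(-4)^n.
Try constant particular solution s_p = K: K = -4K - 5 ⇒ K = -1.
General: s(n) = A·(-4)^n - 1.
Apply s(0) = 6: A - 1 = 6 ⇒ A = 7.
So s(n) = 7 \left(-4\right)^{n} - 1.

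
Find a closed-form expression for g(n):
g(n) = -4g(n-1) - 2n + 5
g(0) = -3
First-order linear with linear forcing.
Homogeneous solution: g_h(n) = A·(-4)^n.
Try particular g_p(n) = pn + q. Substituting:
  pn + q = -4(p(n-1) + q) - 2n + 5.
Matching the n-coefficient: p = -4p - 2 ⇒ p = - \frac{2}{5}.
Matching constants: q = 4p - 4q + 5 ⇒ q = \frac{17}{25}.
General: g(n) = A·(-4)^n - \frac{2 n}{5} + \frac{17}{25}.
Apply g(0) = -3: A + \frac{17}{25} = -3 ⇒ A = - \frac{92}{25}.
So g(n) = - \frac{92 \left(-4\right)^{n}}{25} - \frac{2 n}{5} + \frac{17}{25}.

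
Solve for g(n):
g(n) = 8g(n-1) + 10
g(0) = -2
First-order linear non-homogeneous.
Homogeneous solution: g_h(n) = A·(8)^n.
Try constant particular solution g_p = K: K = 8K + 10 ⇒ K = - \frac{10}{7}.
General: g(n) = A·(8)^n - \frac{10}{7}.
Apply g(0) = -2: A - \frac{10}{7} = -2 ⇒ A = - \frac{4}{7}.
So g(n) = - \frac{4 \cdot 8^{n}}{7} - \frac{10}{7}.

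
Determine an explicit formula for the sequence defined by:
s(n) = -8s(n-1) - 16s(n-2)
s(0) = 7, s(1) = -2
Characteristic equation: x² + 8x + 16 = 0, which is (x - (-4))².
Repeated root r = -4.
General solution: s(n) = (A + Bn)·(-4)^n.
From s(0) = 7: A = 7.
From s(1) = -2: (A + B)·(-4) = -2 ⇒ B = - \frac{13}{2}.
So s(n) = \left(7 - \frac{13 n}{2}\right) \cdot (-4)^n.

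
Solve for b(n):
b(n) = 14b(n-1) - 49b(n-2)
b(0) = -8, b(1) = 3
Characteristic equation: x² - 14x + 49 = 0, which is (x - (7))².
Repeated root r = 7.
General solution: b(n) = (A + Bn)·(7)^n.
From b(0) = -8: A = -8.
From b(1) = 3: (A + B)·(7) = 3 ⇒ B = \frac{59}{7}.
So b(n) = \left(\frac{59 n}{7} - 8\right) \cdot (7)^n.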